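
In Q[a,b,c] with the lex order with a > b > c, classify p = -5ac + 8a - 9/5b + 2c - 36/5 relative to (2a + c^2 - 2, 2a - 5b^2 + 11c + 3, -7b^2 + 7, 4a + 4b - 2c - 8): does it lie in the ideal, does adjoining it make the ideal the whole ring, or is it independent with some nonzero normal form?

Adjoining -5ac + 8a - 9/5b + 2c - 36/5 makes the ideal the whole ring: the system is inconsistent.

First compute the reduced Gröbner basis of I by Buchberger's algorithm.
f_1 = 2a + c^2 - 2, LT = a.
f_2 = 2a - 5b^2 + 11c + 3, LT = a.
f_3 = -7b^2 + 7, LT = b^2.
f_4 = 4a + 4b - 2c - 8, LT = a.

S(f_1,f_2): lcm = a. S = 5/2b^2 + 1/2c^2 - 11/2c - 5/2.
  reduce S modulo (f_1, f_2, f_3, f_4):
  remainder 1/2c^2 - 11/2c ≠ 0; add h_5 = 1/2c^2 - 11/2c to the basis.

S(f_1,f_4): lcm = a. S = -b + 1/2c^2 + 1/2c + 1.
  reduce S modulo (f_1, f_2, f_3, f_4, h_5):
  remainder -b + 6c + 1 ≠ 0; add h_6 = -b + 6c + 1 to the basis.

S(f_3,h_6): lcm = b^2. S = 6bc + b - 1.
  reduce S modulo (f_1, f_2, f_3, f_4, h_5, h_6):
  remainder 408c ≠ 0; add h_7 = 408c to the basis.

The other S-polynomials (S(f_1,f_3), S(f_2,f_3), S(f_2,f_4), S(f_3,f_4), S(f_1,h_5), S(f_2,h_5), S(f_3,h_5), S(f_4,h_5), S(f_1,h_6), S(f_2,h_6), S(f_4,h_6), S(h_5,h_6), S(f_1,h_7), S(f_2,h_7), S(f_3,h_7), S(f_4,h_7), S(h_5,h_7), S(h_6,h_7)) all reduce to 0 modulo the current basis, so we have a Gröbner basis.
Inter-reduce: drop elements whose leading term is divisible by another's, tail-reduce, and make monic.
Reduced Gröbner basis: {a - 1, b - 1, c}.
Label its elements g_1 = a - 1, g_2 = b - 1, g_3 = c.

Reduce p = -5ac + 8a - 9/5b + 2c - 36/5 modulo G:
  leading term ac: subtract (-5c)·g_1 from -5ac + 8a - 9/5b + 2c - 36/5 → 8a - 9/5b - 3c - 36/5
  leading term a: subtract (8)·g_1 from 8a - 9/5b - 3c - 36/5 → -9/5b - 3c + 4/5
  leading term b: subtract (-9/5)·g_2 from -9/5b - 3c + 4/5 → -3c - 1
  leading term c: subtract (-3)·g_3 from -3c - 1 → -1
  leading term 1: no divisor's leading term divides it; move -1 to the remainder.
  normal form = -1.
The normal form is nonzero, so p ∉ I. Since p minus its normal form lies in I, I + (p) = I + (r) where r = -1; decide whether this ideal is the whole ring.
Here r = -1 is a nonzero constant, hence a unit: 1 ∈ I + (p), the Gröbner basis of I + (p) is {1}, and the enlarged system has no common solution — adjoining p is inconsistent.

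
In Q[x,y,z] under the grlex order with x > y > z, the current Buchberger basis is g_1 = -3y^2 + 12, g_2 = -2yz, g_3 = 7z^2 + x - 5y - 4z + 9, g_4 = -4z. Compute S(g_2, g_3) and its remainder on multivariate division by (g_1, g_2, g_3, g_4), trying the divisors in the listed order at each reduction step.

S(g_2, g_3) = -1/7xy + 5/7y^2 + 4/7yz - 9/7y; remainder on division = -1/7xy - 9/7y + 20/7.

lcm(LM(g_2), LM(g_3)) = yz^2.
S = (lcm/LT(g_2))·g_2 − (lcm/LT(g_3))·g_3 = -1/7xy + 5/7y^2 + 4/7yz - 9/7y.
Reduce S modulo (g_1, g_2, g_3, g_4) in that order:
  leading term xy: no divisor's leading term divides it; move -1/7xy to the remainder.
  leading term y^2: subtract (-5/21)·g_1 from 5/7y^2 + 4/7yz - 9/7y → 4/7yz - 9/7y + 20/7
  leading term yz: subtract (-2/7)·g_2 from 4/7yz - 9/7y + 20/7 → -9/7y + 20/7
  leading term y: no divisor's leading term divides it; move -9/7y to the remainder.
  leading term 1: no divisor's leading term divides it; move 20/7 to the remainder.
The remainder -1/7xy - 9/7y + 20/7 is nonzero, so it would be added as the next basis element.
This is the inner loop of Buchberger's algorithm — each nonzero remainder becomes a new basis element.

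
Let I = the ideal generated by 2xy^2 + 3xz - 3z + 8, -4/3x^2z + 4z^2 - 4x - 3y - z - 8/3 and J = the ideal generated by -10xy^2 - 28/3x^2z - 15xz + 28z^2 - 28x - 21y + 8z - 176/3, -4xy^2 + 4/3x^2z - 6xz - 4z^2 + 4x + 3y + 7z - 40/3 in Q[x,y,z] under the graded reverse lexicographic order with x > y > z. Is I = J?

For a fixed monomial order, each ideal has a unique reduced Gröbner basis; comparing bases decides equality.
Buchberger on the first generating set:
f_1 = 2xy^2 + 3xz - 3z + 8, LT = xy^2.
f_2 = -4/3x^2z + 4z^2 - 4x - 3y - z - 8/3, LT = x^2z.

S(f_1,f_2): lcm = x^2y^2z. S = 3/2x^2z^2 + 3y^2z^2 - 3xy^2 - 9/4y^3 - 3/4y^2z - 3/2xz^2 - 2y^2 + 4xz.
  reduce S modulo (f_1, f_2):
  remainder 3y^2z^2 - 9/4y^3 - 3/4y^2z - 3/2xz^2 + 9/2z^3 - 2y^2 + 4xz - 27/8yz - 9/8z^2 - 15/2z + 12 ≠ 0; add g_3 = 3y^2z^2 - 9/4y^3 - 3/4y^2z - 3/2xz^2 + 9/2z^3 - 2y^2 + 4xz - 27/8yz - 9/8z^2 - 15/2z + 12 to the basis.

The other S-polynomials (S(f_1,g_3), S(f_2,g_3)) all reduce to 0 modulo the current basis, so we have a Gröbner basis.
Inter-reduce: drop elements whose leading term is divisible by another's, tail-reduce, and make monic.
Reduced Gröbner basis: {y^2z^2 - 3/4y^3 - 1/4y^2z - 1/2xz^2 + 3/2z^3 - 2/3y^2 + 4/3xz - 9/8yz - 3/8z^2 - 5/2z + 4, xy^2 + 3/2xz - 3/2z + 4, x^2z - 3z^2 + 3x + 9/4y + 3/4z + 2}.

Buchberger on the second generating set:
h_1 = -10xy^2 - 28/3x^2z - 15xz + 28z^2 - 28x - 21y + 8z - 176/3, LT = xy^2.
h_2 = -4xy^2 + 4/3x^2z - 6xz - 4z^2 + 4x + 3y + 7z - 40/3, LT = xy^2.

S(h_1,h_2): lcm = xy^2. S = 19/15x^2z - 19/5z^2 + 19/5x + 57/20y + 19/20z + 38/15.
  reduce S modulo (h_1, h_2):
  remainder 19/15x^2z - 19/5z^2 + 19/5x + 57/20y + 19/20z + 38/15 ≠ 0; add k_3 = 19/15x^2z - 19/5z^2 + 19/5x + 57/20y + 19/20z + 38/15 to the basis.

S(h_1,k_3): lcm = x^2y^2z. S = 14/15x^3z^2 + 3/2x^2z^2 + 3y^2z^2 - 14/5xz^3 - 3xy^2 - 9/4y^3 + 14/5x^2z + 21/10xyz - 3/4y^2z - 4/5xz^2 - 2y^2 + 88/15xz.
  reduce S modulo (h_1, h_2, k_3):
  remainder 3y^2z^2 - 9/4y^3 - 3/4y^2z - 3/2xz^2 + 9/2z^3 - 2y^2 + 4xz - 27/8yz - 9/8z^2 - 15/2z + 12 ≠ 0; add k_4 = 3y^2z^2 - 9/4y^3 - 3/4y^2z - 3/2xz^2 + 9/2z^3 - 2y^2 + 4xz - 27/8yz - 9/8z^2 - 15/2z + 12 to the basis.

The other S-polynomials (S(h_2,k_3), S(h_1,k_4), S(h_2,k_4), S(k_3,k_4)) all reduce to 0 modulo the current basis, so we have a Gröbner basis.
Inter-reduce: drop elements whose leading term is divisible by another's, tail-reduce, and make monic.
Reduced Gröbner basis: {y^2z^2 - 3/4y^3 - 1/4y^2z - 1/2xz^2 + 3/2z^3 - 2/3y^2 + 4/3xz - 9/8yz - 3/8z^2 - 5/2z + 4, xy^2 + 3/2xz - 3/2z + 4, x^2z - 3z^2 + 3x + 9/4y + 3/4z + 2}.

Same reduced basis, so the two generating sets span the same ideal.

Yes, the ideals are equal.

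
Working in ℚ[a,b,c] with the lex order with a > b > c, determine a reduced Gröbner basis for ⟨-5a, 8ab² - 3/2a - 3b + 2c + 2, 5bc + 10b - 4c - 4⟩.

f_1 = -5a, LT = a.
f_2 = 8ab² - 3/2a - 3b + 2c + 2, LT = ab².
f_3 = 5bc + 10b - 4c - 4, LT = bc.

S(f_1,f_2): lcm = ab². S = 3/16a + ⅜b - ¼c - ¼.
  reduce S modulo (f_1, f_2, f_3):
  remainder ⅜b - ¼c - ¼ ≠ 0; add g_4 = ⅜b - ¼c - ¼ to the basis.

S(f_2,f_3): lcm = ab²c. S = -2ab² + ⅘abc + ⅘ab - 3/16ac - ⅜bc + ¼c² + ¼c.
  reduce S modulo (f_1, f_2, f_3, g_4):
  remainder ¼c² + 9/20c + ⅕ ≠ 0; add g_5 = ¼c² + 9/20c + ⅕ to the basis.

The other S-polynomials (S(f_1,f_3), S(f_1,g_4), S(f_2,g_4), S(f_3,g_4), S(f_1,g_5), S(f_2,g_5), S(f_3,g_5), S(g_4,g_5)) all reduce to 0 modulo the current basis, so we have a Gröbner basis.
Inter-reduce: drop elements whose leading term is divisible by another's, tail-reduce, and make monic.

G = {a, b - ⅔c - ⅔, c² + 9/5c + ⅘}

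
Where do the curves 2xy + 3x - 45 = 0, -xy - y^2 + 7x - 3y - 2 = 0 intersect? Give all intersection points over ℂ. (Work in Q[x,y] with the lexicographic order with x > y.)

{(5, 3), (-81/68 + 9*sqrt(599)*I/68, -15/4 - sqrt(599)*I/4), (-81/68 - 9*sqrt(599)*I/68, -15/4 + sqrt(599)*I/4)}

Compute a lex Gröbner basis by Buchberger's algorithm.
f_1 = 2xy + 3x - 45, LT = xy.
f_2 = -xy + 7x - y^2 - 3y - 2, LT = xy.

S(f_1,f_2): lcm = xy. S = 17/2x - y^2 - 3y - 49/2.
  reduce S modulo (f_1, f_2):
  remainder 17/2x - y^2 - 3y - 49/2 ≠ 0; add h_3 = 17/2x - y^2 - 3y - 49/2 to the basis.

S(f_1,h_3): lcm = xy. S = 3/2x + 2/17y^3 + 6/17y^2 + 49/17y - 45/2.
  reduce S modulo (f_1, f_2, h_3):
  remainder 2/17y^3 + 9/17y^2 + 58/17y - 309/17 ≠ 0; add h_4 = 2/17y^3 + 9/17y^2 + 58/17y - 309/17 to the basis.

The other S-polynomials (S(f_2,h_3), S(f_1,h_4), S(f_2,h_4), S(h_3,h_4)) all reduce to 0 modulo the current basis, so we have a Gröbner basis.
Inter-reduce: drop elements whose leading term is divisible by another's, tail-reduce, and make monic.
Reduced Gröbner basis: {x - 2/17y^2 - 6/17y - 49/17, y^3 + 9/2y^2 + 29y - 309/2}.

From the last basis element, y^3 + 9/2y^2 + 29y - 309/2 = 0, so y takes values in {3, -15/4 - sqrt(599)*I/4, -15/4 + sqrt(599)*I/4}. Each choice, substituted upward through the basis, yields the corresponding point(s) of the solution set.
  y = 3: the earlier basis element becomes x - 5 = 0, giving x = 5 — point (5, 3).
  y = -15/4 - sqrt(599)*I/4: the earlier basis element becomes x + 81/68 - 9*sqrt(599)*I/68 = 0, giving x = -81/68 + 9*sqrt(599)*I/68 — point (-81/68 + 9*sqrt(599)*I/68, -15/4 - sqrt(599)*I/4).
  y = -15/4 + sqrt(599)*I/4: the earlier basis element becomes x + 81/68 + 9*sqrt(599)*I/68 = 0, giving x = -81/68 - 9*sqrt(599)*I/68 — point (-81/68 - 9*sqrt(599)*I/68, -15/4 + sqrt(599)*I/4).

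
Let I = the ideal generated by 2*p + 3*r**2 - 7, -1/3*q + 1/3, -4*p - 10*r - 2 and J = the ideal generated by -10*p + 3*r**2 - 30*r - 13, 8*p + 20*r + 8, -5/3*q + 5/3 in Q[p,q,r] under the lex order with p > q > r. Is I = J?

For a fixed monomial order, each ideal has a unique reduced Gröbner basis; comparing bases decides equality.
Buchberger on the first generating set:
f_1 = 2*p + 3*r**2 - 7, LT = p.
f_2 = -1/3*q + 1/3, LT = q.
f_3 = -4*p - 10*r - 2, LT = p.

S(f_1,f_2): leading monomials are coprime, so the S-polynomial reduces to 0 (Buchberger's first criterion).
S(f_1,f_3): lcm = p. S = 3/2*r**2 - 5/2*r - 4.
  leading term r**2: no divisor's leading term divides it; move 3/2*r**2 to the remainder.
  leading term r: no divisor's leading term divides it; move -5/2*r to the remainder.
  leading term 1: no divisor's leading term divides it; move -4 to the remainder.
  remainder 3/2*r**2 - 5/2*r - 4 ≠ 0; add g_4 = 3/2*r**2 - 5/2*r - 4 to the basis.

S(f_2,f_3): leading monomials are coprime, so the S-polynomial reduces to 0 (Buchberger's first criterion).
S(f_1,g_4): leading monomials are coprime, so the S-polynomial reduces to 0 (Buchberger's first criterion).
S(f_2,g_4): leading monomials are coprime, so the S-polynomial reduces to 0 (Buchberger's first criterion).
S(f_3,g_4): leading monomials are coprime, so the S-polynomial reduces to 0 (Buchberger's first criterion).
Every S-polynomial of the final basis reduces to 0, so we have a Gröbner basis.
Inter-reduce: drop elements whose leading term is divisible by another's, tail-reduce, and make monic.
Reduced Gröbner basis: {p + 5/2*r + 1/2, q - 1, r**2 - 5/3*r - 8/3}.

Buchberger on the second generating set:
h_1 = -10*p + 3*r**2 - 30*r - 13, LT = p.
h_2 = 8*p + 20*r + 8, LT = p.
h_3 = -5/3*q + 5/3, LT = q.

S(h_1,h_2): lcm = p. S = -3/10*r**2 + 1/2*r + 3/10.
  leading term r**2: no divisor's leading term divides it; move -3/10*r**2 to the remainder.
  leading term r: no divisor's leading term divides it; move 1/2*r to the remainder.
  leading term 1: no divisor's leading term divides it; move 3/10 to the remainder.
  remainder -3/10*r**2 + 1/2*r + 3/10 ≠ 0; add k_4 = -3/10*r**2 + 1/2*r + 3/10 to the basis.

S(h_1,h_3): leading monomials are coprime, so the S-polynomial reduces to 0 (Buchberger's first criterion).
S(h_2,h_3): leading monomials are coprime, so the S-polynomial reduces to 0 (Buchberger's first criterion).
S(h_1,k_4): leading monomials are coprime, so the S-polynomial reduces to 0 (Buchberger's first criterion).
S(h_2,k_4): leading monomials are coprime, so the S-polynomial reduces to 0 (Buchberger's first criterion).
S(h_3,k_4): leading monomials are coprime, so the S-polynomial reduces to 0 (Buchberger's first criterion).
Every S-polynomial of the final basis reduces to 0, so we have a Gröbner basis.
Inter-reduce: drop elements whose leading term is divisible by another's, tail-reduce, and make monic.
Reduced Gröbner basis: {p + 5/2*r + 1, q - 1, r**2 - 5/3*r - 1}.

Since the reduced bases disagree, the two ideals are not the same.

No, the ideals differ.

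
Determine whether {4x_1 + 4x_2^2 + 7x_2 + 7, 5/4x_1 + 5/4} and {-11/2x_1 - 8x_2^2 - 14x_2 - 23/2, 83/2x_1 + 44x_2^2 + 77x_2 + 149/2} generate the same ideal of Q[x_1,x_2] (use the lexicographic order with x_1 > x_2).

For a fixed monomial order, each ideal has a unique reduced Gröbner basis; comparing bases decides equality.
Buchberger on the first generating set:
f_1 = 4x_1 + 4x_2^2 + 7x_2 + 7, LT = x_1.
f_2 = 5/4x_1 + 5/4, LT = x_1.

S(f_1,f_2): lcm = x_1. S = x_2^2 + 7/4x_2 + 3/4.
  leading term x_2^2: no divisor's leading term divides it; move x_2^2 to the remainder.
  leading term x_2: no divisor's leading term divides it; move 7/4x_2 to the remainder.
  leading term 1: no divisor's leading term divides it; move 3/4 to the remainder.
  remainder x_2^2 + 7/4x_2 + 3/4 ≠ 0; add g_3 = x_2^2 + 7/4x_2 + 3/4 to the basis.

The other S-polynomials (S(f_1,g_3), S(f_2,g_3)) all reduce to 0 modulo the current basis, so we have a Gröbner basis.
Inter-reduce: drop elements whose leading term is divisible by another's, tail-reduce, and make monic.
Reduced Gröbner basis: {x_1 + 1, x_2^2 + 7/4x_2 + 3/4}.

Buchberger on the second generating set:
h_1 = -11/2x_1 - 8x_2^2 - 14x_2 - 23/2, LT = x_1.
h_2 = 83/2x_1 + 44x_2^2 + 77x_2 + 149/2, LT = x_1.

S(h_1,h_2): lcm = x_1. S = 360/913x_2^2 + 630/913x_2 + 270/913.
  leading term x_2^2: no divisor's leading term divides it; move 360/913x_2^2 to the remainder.
  leading term x_2: no divisor's leading term divides it; move 630/913x_2 to the remainder.
  leading term 1: no divisor's leading term divides it; move 270/913 to the remainder.
  remainder 360/913x_2^2 + 630/913x_2 + 270/913 ≠ 0; add k_3 = 360/913x_2^2 + 630/913x_2 + 270/913 to the basis.

The other S-polynomials (S(h_1,k_3), S(h_2,k_3)) all reduce to 0 modulo the current basis, so we have a Gröbner basis.
Inter-reduce: drop elements whose leading term is divisible by another's, tail-reduce, and make monic.
Reduced Gröbner basis: {x_1 + 1, x_2^2 + 7/4x_2 + 3/4}.

The two bases agree; hence the ideals are identical.

Yes, the ideals are equal.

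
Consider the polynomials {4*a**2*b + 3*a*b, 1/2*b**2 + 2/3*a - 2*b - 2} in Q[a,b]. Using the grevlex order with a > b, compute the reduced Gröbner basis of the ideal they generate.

G = {a**3 - 9/4*a**2 - 9/4*a, a**2*b + 3/4*a*b, b**2 + 4/3*a - 4*b - 4}

f_1 = 4*a**2*b + 3*a*b, LT = a**2*b.
f_2 = 1/2*b**2 + 2/3*a - 2*b - 2, LT = b**2.

S(f_1,f_2): lcm = a**2*b**2. S = -4/3*a**3 + 4*a**2*b + 3/4*a*b**2 + 4*a**2.
  leading term a**3: no divisor's leading term divides it; move -4/3*a**3 to the remainder.
  leading term a**2*b: subtract (1)·f_1 from 4*a**2*b + 3/4*a*b**2 + 4*a**2 → 3/4*a*b**2 + 4*a**2 - 3*a*b
  leading term a*b**2: subtract (3/2*a)·f_2 from 3/4*a*b**2 + 4*a**2 - 3*a*b → 3*a**2 + 3*a
  leading term a**2: no divisor's leading term divides it; move 3*a**2 to the remainder.
  leading term a: no divisor's leading term divides it; move 3*a to the remainder.
  remainder -4/3*a**3 + 3*a**2 + 3*a ≠ 0; add g_3 = -4/3*a**3 + 3*a**2 + 3*a to the basis.

The other S-polynomials (S(f_1,g_3), S(f_2,g_3)) all reduce to 0 modulo the current basis, so we have a Gröbner basis.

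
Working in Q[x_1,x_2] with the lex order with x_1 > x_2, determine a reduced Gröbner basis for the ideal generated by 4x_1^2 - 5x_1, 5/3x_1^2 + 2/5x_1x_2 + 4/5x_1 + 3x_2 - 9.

G = {x_1 + 6/7x_2 - 18/7, x_2^2 - 109/24x_2 + 37/8}

f_1 = 4x_1^2 - 5x_1, LT = x_1^2.
f_2 = 5/3x_1^2 + 2/5x_1x_2 + 4/5x_1 + 3x_2 - 9, LT = x_1^2.

S(f_1,f_2): lcm = x_1^2. S = -6/25x_1x_2 - 173/100x_1 - 9/5x_2 + 27/5.
  leading term x_1x_2: no divisor's leading term divides it; move -6/25x_1x_2 to the remainder.
  leading term x_1: no divisor's leading term divides it; move -173/100x_1 to the remainder.
  leading term x_2: no divisor's leading term divides it; move -9/5x_2 to the remainder.
  leading term 1: no divisor's leading term divides it; move 27/5 to the remainder.
  remainder -6/25x_1x_2 - 173/100x_1 - 9/5x_2 + 27/5 ≠ 0; add g_3 = -6/25x_1x_2 - 173/100x_1 - 9/5x_2 + 27/5 to the basis.

S(f_1,g_3): lcm = x_1^2x_2. S = -173/24x_1^2 - 35/4x_1x_2 + 45/2x_1.
  leading term x_1^2: subtract (-173/96)·f_1 from -173/24x_1^2 - 35/4x_1x_2 + 45/2x_1 → -35/4x_1x_2 + 1295/96x_1
  leading term x_1x_2: subtract (875/24)·g_3 from -35/4x_1x_2 + 1295/96x_1 → 1225/16x_1 + 525/8x_2 - 1575/8
  leading term x_1: no divisor's leading term divides it; move 1225/16x_1 to the remainder.
  leading term x_2: no divisor's leading term divides it; move 525/8x_2 to the remainder.
  leading term 1: no divisor's leading term divides it; move -1575/8 to the remainder.
  remainder 1225/16x_1 + 525/8x_2 - 1575/8 ≠ 0; add g_4 = 1225/16x_1 + 525/8x_2 - 1575/8 to the basis.

S(f_2,g_3): lcm = x_1^2x_2. S = -173/24x_1^2 + 6/25x_1x_2^2 - 351/50x_1x_2 + 45/2x_1 + 9/5x_2^2 - 27/5x_2.
  leading term x_1^2: subtract (-173/96)·f_1 from -173/24x_1^2 + 6/25x_1x_2^2 - 351/50x_1x_2 + 45/2x_1 + 9/5x_2^2 - 27/5x_2 → 6/25x_1x_2^2 - 351/50x_1x_2 + 1295/96x_1 + 9/5x_2^2 - 27/5x_2
  leading term x_1x_2^2: subtract (-x_2)·g_3 from 6/25x_1x_2^2 - 351/50x_1x_2 + 1295/96x_1 + 9/5x_2^2 - 27/5x_2 → -35/4x_1x_2 + 1295/96x_1
  leading term x_1x_2: subtract (875/24)·g_3 from -35/4x_1x_2 + 1295/96x_1 → 1225/16x_1 + 525/8x_2 - 1575/8
  leading term x_1: subtract (1)·g_4 from 1225/16x_1 + 525/8x_2 - 1575/8 → 0
  remainder 0.

S(f_1,g_4): lcm = x_1^2. S = -6/7x_1x_2 + 37/28x_1.
  leading term x_1x_2: subtract (25/7)·g_3 from -6/7x_1x_2 + 37/28x_1 → 15/2x_1 + 45/7x_2 - 135/7
  leading term x_1: subtract (24/245)·g_4 from 15/2x_1 + 45/7x_2 - 135/7 → 0
  remainder 0.

S(f_2,g_4): lcm = x_1^2. S = -108/175x_1x_2 + 534/175x_1 + 9/5x_2 - 27/5.
  leading term x_1x_2: subtract (18/7)·g_3 from -108/175x_1x_2 + 534/175x_1 + 9/5x_2 - 27/5 → 15/2x_1 + 45/7x_2 - 135/7
  leading term x_1: subtract (24/245)·g_4 from 15/2x_1 + 45/7x_2 - 135/7 → 0
  remainder 0.

S(g_3,g_4): lcm = x_1x_2. S = 173/24x_1 - 6/7x_2^2 + 141/14x_2 - 45/2.
  leading term x_1: subtract (346/3675)·g_4 from 173/24x_1 - 6/7x_2^2 + 141/14x_2 - 45/2 → -6/7x_2^2 + 109/28x_2 - 111/28
  leading term x_2^2: no divisor's leading term divides it; move -6/7x_2^2 to the remainder.
  leading term x_2: no divisor's leading term divides it; move 109/28x_2 to the remainder.
  leading term 1: no divisor's leading term divides it; move -111/28 to the remainder.
  remainder -6/7x_2^2 + 109/28x_2 - 111/28 ≠ 0; add g_5 = -6/7x_2^2 + 109/28x_2 - 111/28 to the basis.

S(f_1,g_5): leading monomials are coprime, so the S-polynomial reduces to 0 (Buchberger's first criterion).
S(f_2,g_5): leading monomials are coprime, so the S-polynomial reduces to 0 (Buchberger's first criterion).
S(g_3,g_5): lcm = x_1x_2^2. S = 47/4x_1x_2 - 37/8x_1 + 15/2x_2^2 - 45/2x_2.
  leading term x_1x_2: subtract (-1175/24)·g_3 from 47/4x_1x_2 - 37/8x_1 + 15/2x_2^2 - 45/2x_2 → -8575/96x_1 + 15/2x_2^2 - 885/8x_2 + 2115/8
  leading term x_1: subtract (-7/6)·g_4 from -8575/96x_1 + 15/2x_2^2 - 885/8x_2 + 2115/8 → 15/2x_2^2 - 545/16x_2 + 555/16
  leading term x_2^2: subtract (-35/4)·g_5 from 15/2x_2^2 - 545/16x_2 + 555/16 → 0
  remainder 0.

S(g_4,g_5): leading monomials are coprime, so the S-polynomial reduces to 0 (Buchberger's first criterion).
Every S-polynomial of the final basis reduces to 0, so we have a Gröbner basis.
Inter-reduce: drop elements whose leading term is divisible by another's, tail-reduce, and make monic.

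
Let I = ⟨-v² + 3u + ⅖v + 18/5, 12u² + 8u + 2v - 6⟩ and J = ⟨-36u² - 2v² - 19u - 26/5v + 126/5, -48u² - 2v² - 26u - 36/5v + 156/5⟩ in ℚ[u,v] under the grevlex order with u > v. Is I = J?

Two ideals are equal iff their reduced Gröbner bases coincide (the reduced basis is unique for a fixed ordering).
Buchberger on the first generating set:
f_1 = -v² + 3u + ⅖v + 18/5, LT = v².
f_2 = 12u² + 8u + 2v - 6, LT = u².

The S-polynomials (S(f_1,f_2)) all reduce to 0 modulo the current basis, so we have a Gröbner basis.
Inter-reduce: drop elements whose leading term is divisible by another's, tail-reduce, and make monic.
Reduced Gröbner basis: {u² + ⅔u + ⅙v - ½, v² - 3u - ⅖v - 18/5}.

Buchberger on the second generating set:
h_1 = -36u² - 2v² - 19u - 26/5v + 126/5, LT = u².
h_2 = -48u² - 2v² - 26u - 36/5v + 156/5, LT = u².

S(h_1,h_2): lcm = u². S = 1/72v² - 1/72u - 1/180v - 1/20.
  leading term v²: no divisor's leading term divides it; move 1/72v² to the remainder.
  leading term u: no divisor's leading term divides it; move -1/72u to the remainder.
  leading term v: no divisor's leading term divides it; move -1/180v to the remainder.
  leading term 1: no divisor's leading term divides it; move -1/20 to the remainder.
  remainder 1/72v² - 1/72u - 1/180v - 1/20 ≠ 0; add k_3 = 1/72v² - 1/72u - 1/180v - 1/20 to the basis.

The other S-polynomials (S(h_1,k_3), S(h_2,k_3)) all reduce to 0 modulo the current basis, so we have a Gröbner basis.
Inter-reduce: drop elements whose leading term is divisible by another's, tail-reduce, and make monic.
Reduced Gröbner basis: {u² + 7/12u + ⅙v - ½, v² - u - ⅖v - 18/5}.

The bases are distinct; the ideals are different.

No, the ideals differ.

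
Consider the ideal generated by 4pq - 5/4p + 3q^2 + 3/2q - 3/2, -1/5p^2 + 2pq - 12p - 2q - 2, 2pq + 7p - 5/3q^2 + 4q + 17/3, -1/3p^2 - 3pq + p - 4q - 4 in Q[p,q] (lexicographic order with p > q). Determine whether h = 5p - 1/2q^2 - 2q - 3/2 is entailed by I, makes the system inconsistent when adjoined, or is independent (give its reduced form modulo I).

First compute the reduced Gröbner basis of I by Buchberger's algorithm.
f_1 = 4pq - 5/4p + 3q^2 + 3/2q - 3/2, LT = pq.
f_2 = -1/5p^2 + 2pq - 12p - 2q - 2, LT = p^2.
f_3 = 2pq + 7p - 5/3q^2 + 4q + 17/3, LT = pq.
f_4 = -1/3p^2 - 3pq + p - 4q - 4, LT = p^2.

S(f_1,f_2): lcm = p^2q. S = -5/16p^2 + 43/4pq^2 - 477/8pq - 3/8p - 10q^2 - 10q.
  leading term p^2: subtract (25/16)·f_2 from -5/16p^2 + 43/4pq^2 - 477/8pq - 3/8p - 10q^2 - 10q → 43/4pq^2 - 251/4pq + 147/8p - 10q^2 - 55/8q + 25/8
  leading term pq^2: subtract (43/16q)·f_1 from 43/4pq^2 - 251/4pq + 147/8p - 10q^2 - 55/8q + 25/8 → -3801/64pq + 147/8p - 129/16q^3 - 449/32q^2 - 91/32q + 25/8
  leading term pq: subtract (-3801/256)·f_1 from -3801/64pq + 147/8p - 129/16q^3 - 449/32q^2 - 91/32q + 25/8 → -189/1024p - 129/16q^3 + 7811/256q^2 + 9947/512q - 9803/512
  leading term p: no divisor's leading term divides it; move -189/1024p to the remainder.
  leading term q^3: no divisor's leading term divides it; move -129/16q^3 to the remainder.
  leading term q^2: no divisor's leading term divides it; move 7811/256q^2 to the remainder.
  leading term q: no divisor's leading term divides it; move 9947/512q to the remainder.
  leading term 1: no divisor's leading term divides it; move -9803/512 to the remainder.
  remainder -189/1024p - 129/16q^3 + 7811/256q^2 + 9947/512q - 9803/512 ≠ 0; add k_5 = -189/1024p - 129/16q^3 + 7811/256q^2 + 9947/512q - 9803/512 to the basis.

S(f_1,f_3): lcm = pq. S = -61/16p + 19/12q^2 - 13/8q - 77/24.
  leading term p: subtract (3904/189)·k_5 from -61/16p + 19/12q^2 - 13/8q - 77/24 → 10492/63q^3 - 237637/378q^2 - 10879/27q + 148283/378
  leading term q^3: no divisor's leading term divides it; move 10492/63q^3 to the remainder.
  leading term q^2: no divisor's leading term divides it; move -237637/378q^2 to the remainder.
  leading term q: no divisor's leading term divides it; move -10879/27q to the remainder.
  leading term 1: no divisor's leading term divides it; move 148283/378 to the remainder.
  remainder 10492/63q^3 - 237637/378q^2 - 10879/27q + 148283/378 ≠ 0; add k_6 = 10492/63q^3 - 237637/378q^2 - 10879/27q + 148283/378 to the basis.

S(f_1,f_4): lcm = p^2q. S = -5/16p^2 - 33/4pq^2 + 27/8pq - 3/8p - 12q^2 - 12q.
  leading term p^2: subtract (25/16)·f_2 from -5/16p^2 - 33/4pq^2 + 27/8pq - 3/8p - 12q^2 - 12q → -33/4pq^2 + 1/4pq + 147/8p - 12q^2 - 71/8q + 25/8
  leading term pq^2: subtract (-33/16q)·f_1 from -33/4pq^2 + 1/4pq + 147/8p - 12q^2 - 71/8q + 25/8 → -149/64pq + 147/8p + 99/16q^3 - 285/32q^2 - 383/32q + 25/8
  leading term pq: subtract (-149/256)·f_1 from -149/64pq + 147/8p + 99/16q^3 - 285/32q^2 - 383/32q + 25/8 → 18071/1024p + 99/16q^3 - 1833/256q^2 - 5681/512q + 1153/512
  leading term p: subtract (-18071/189)·k_5 from 18071/1024p + 99/16q^3 - 1833/256q^2 - 5681/512q + 1153/512 → -48176/63q^3 + 550024/189q^2 + 99709/54q - 691141/378
  leading term q^3: subtract (-12044/2623)·k_6 from -48176/63q^3 + 550024/189q^2 + 99709/54q - 691141/378 → 185126/7869q^2 - 445/122q - 427657/15738
  leading term q^2: no divisor's leading term divides it; move 185126/7869q^2 to the remainder.
  leading term q: no divisor's leading term divides it; move -445/122q to the remainder.
  leading term 1: no divisor's leading term divides it; move -427657/15738 to the remainder.
  remainder 185126/7869q^2 - 445/122q - 427657/15738 ≠ 0; add k_7 = 185126/7869q^2 - 445/122q - 427657/15738 to the basis.

S(f_2,f_3): lcm = p^2q. S = -7/2p^2 - 55/6pq^2 + 58pq - 17/6p + 10q^2 + 10q.
  leading term p^2: subtract (35/2)·f_2 from -7/2p^2 - 55/6pq^2 + 58pq - 17/6p + 10q^2 + 10q → -55/6pq^2 + 23pq + 1243/6p + 10q^2 + 45q + 35
  leading term pq^2: subtract (-55/24q)·f_1 from -55/6pq^2 + 23pq + 1243/6p + 10q^2 + 45q + 35 → 1933/96pq + 1243/6p + 55/8q^3 + 215/16q^2 + 665/16q + 35
  leading term pq: subtract (1933/384)·f_1 from 1933/96pq + 1243/6p + 55/8q^3 + 215/16q^2 + 665/16q + 35 → 109291/512p + 55/8q^3 - 213/128q^2 + 8707/256q + 10893/256
  leading term p: subtract (-31226/27)·k_5 from 109291/512p + 55/8q^3 - 213/128q^2 + 8707/256q + 10893/256 → -83858/9q^3 + 952714/27q^2 + 2430275/108q - 2386877/108
  leading term q^3: subtract (-293503/5246)·k_6 from -83858/9q^3 + 952714/27q^2 + 2430275/108q - 2386877/108 → 1184945/10492q^2 - 29527/732q - 1206124/7869
  leading term q^2: subtract (3554835/740504)·k_7 from 1184945/10492q^2 - 29527/732q - 1206124/7869 → -101421739/4443024q - 101421739/4443024
  leading term q: no divisor's leading term divides it; move -101421739/4443024q to the remainder.
  leading term 1: no divisor's leading term divides it; move -101421739/4443024 to the remainder.
  remainder -101421739/4443024q - 101421739/4443024 ≠ 0; add k_8 = -101421739/4443024q - 101421739/4443024 to the basis.

The other S-polynomials (S(f_2,f_4), S(f_3,f_4), S(f_1,k_5), S(f_2,k_5), S(f_3,k_5), S(f_4,k_5), S(f_1,k_6), S(f_2,k_6), S(f_3,k_6), S(f_4,k_6), S(k_5,k_6), S(f_1,k_7), S(f_2,k_7), S(f_3,k_7), S(f_4,k_7), S(k_5,k_7), S(k_6,k_7), S(f_1,k_8), S(f_2,k_8), S(f_3,k_8), S(f_4,k_8), S(k_5,k_8), S(k_6,k_8), S(k_7,k_8)) all reduce to 0 modulo the current basis, so we have a Gröbner basis.
Inter-reduce: drop elements whose leading term is divisible by another's, tail-reduce, and make monic.
Reduced Gröbner basis: {p, q + 1}.
Label its elements g_1 = p, g_2 = q + 1.

Reduce h = 5p - 1/2q^2 - 2q - 3/2 modulo G:
  leading term p: subtract (5)·g_1 from 5p - 1/2q^2 - 2q - 3/2 → -1/2q^2 - 2q - 3/2
  leading term q^2: subtract (-1/2q)·g_2 from -1/2q^2 - 2q - 3/2 → -3/2q - 3/2
  leading term q: subtract (-3/2)·g_2 from -3/2q - 3/2 → 0
  normal form = 0.
Since the normal form is 0, h ∈ I.

The remainder on division by a Gröbner basis is unique — it is the normal form.

5p - 1/2q^2 - 2q - 3/2 lies in I (it reduces to 0).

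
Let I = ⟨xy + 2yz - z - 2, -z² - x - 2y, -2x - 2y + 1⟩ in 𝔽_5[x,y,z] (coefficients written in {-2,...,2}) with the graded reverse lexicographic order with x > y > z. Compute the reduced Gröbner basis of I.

G = {y² - 2yz + 2y + z + 2, z² + y - 2, x + y + 2}

f_1 = xy + 2yz - z - 2, LT = xy.
f_2 = -z² - x - 2y, LT = z².
f_3 = -2x - 2y + 1, LT = x.

S(f_1,f_3): lcm = xy. S = -y² + 2yz - 2y - z - 2.
  reduce S modulo (f_1, f_2, f_3):
  remainder -y² + 2yz - 2y - z - 2 ≠ 0; add g_4 = -y² + 2yz - 2y - z - 2 to the basis.

The other S-polynomials (S(f_1,f_2), S(f_2,f_3), S(f_1,g_4), S(f_2,g_4), S(f_3,g_4)) all reduce to 0 modulo the current basis, so we have a Gröbner basis.
Inter-reduce: drop elements whose leading term is divisible by another's, tail-reduce, and make monic.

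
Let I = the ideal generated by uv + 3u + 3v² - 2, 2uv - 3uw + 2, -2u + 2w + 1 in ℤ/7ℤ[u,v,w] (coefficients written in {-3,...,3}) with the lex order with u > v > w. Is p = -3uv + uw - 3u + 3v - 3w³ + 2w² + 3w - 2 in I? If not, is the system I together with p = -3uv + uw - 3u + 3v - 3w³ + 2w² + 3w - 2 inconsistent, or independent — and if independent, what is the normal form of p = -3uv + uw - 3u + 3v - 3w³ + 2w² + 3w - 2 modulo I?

Adjoining -3uv + uw - 3u + 3v - 3w³ + 2w² + 3w - 2 makes the ideal the whole ring: the system is inconsistent.

First compute the reduced Gröbner basis of I by Buchberger's algorithm.
f_1 = uv + 3u + 3v² - 2, LT = uv.
f_2 = 2uv - 3uw + 2, LT = uv.
f_3 = -2u + 2w + 1, LT = u.

S(f_1,f_2): lcm = uv. S = -2uw + 3u + 3v² - 3.
  leading term uw: subtract (w)·f_3 from -2uw + 3u + 3v² - 3 → 3u + 3v² - 2w² - w - 3
  leading term u: subtract (2)·f_3 from 3u + 3v² - 2w² - w - 3 → 3v² - 2w² + 2w + 2
  leading term v²: no divisor's leading term divides it; move 3v² to the remainder.
  leading term w²: no divisor's leading term divides it; move -2w² to the remainder.
  leading term w: no divisor's leading term divides it; move 2w to the remainder.
  leading term 1: no divisor's leading term divides it; move 2 to the remainder.
  remainder 3v² - 2w² + 2w + 2 ≠ 0; add h_4 = 3v² - 2w² + 2w + 2 to the basis.

S(f_1,f_3): lcm = uv. S = 3u + 3v² + vw - 3v - 2.
  leading term u: subtract (2)·f_3 from 3u + 3v² + vw - 3v - 2 → 3v² + vw - 3v + 3w + 3
  leading term v²: subtract (1)·h_4 from 3v² + vw - 3v + 3w + 3 → vw - 3v + 2w² + w + 1
  leading term vw: no divisor's leading term divides it; move vw to the remainder.
  leading term v: no divisor's leading term divides it; move -3v to the remainder.
  leading term w²: no divisor's leading term divides it; move 2w² to the remainder.
  leading term w: no divisor's leading term divides it; move w to the remainder.
  leading term 1: no divisor's leading term divides it; move 1 to the remainder.
  remainder vw - 3v + 2w² + w + 1 ≠ 0; add h_5 = vw - 3v + 2w² + w + 1 to the basis.

S(f_1,h_4): lcm = uv². S = 3uv + 3uw² - 3uw - 3u + 3v³ - 2v.
  leading term uv: subtract (3)·f_1 from 3uv + 3uw² - 3uw - 3u + 3v³ - 2v → 3uw² - 3uw + 2u + 3v³ - 2v² - 2v - 1
  leading term uw²: subtract (2w²)·f_3 from 3uw² - 3uw + 2u + 3v³ - 2v² - 2v - 1 → -3uw + 2u + 3v³ - 2v² - 2v + 3w³ - 2w² - 1
  leading term uw: subtract (-2w)·f_3 from -3uw + 2u + 3v³ - 2v² - 2v + 3w³ - 2w² - 1 → 2u + 3v³ - 2v² - 2v + 3w³ + 2w² + 2w - 1
  leading term u: subtract (-1)·f_3 from 2u + 3v³ - 2v² - 2v + 3w³ + 2w² + 2w - 1 → 3v³ - 2v² - 2v + 3w³ + 2w² - 3w
  leading term v³: subtract (v)·h_4 from 3v³ - 2v² - 2v + 3w³ + 2w² - 3w → -2v² + 2vw² - 2vw + 3v + 3w³ + 2w² - 3w
  leading term v²: subtract (-3)·h_4 from -2v² + 2vw² - 2vw + 3v + 3w³ + 2w² - 3w → 2vw² - 2vw + 3v + 3w³ + 3w² + 3w - 1
  leading term vw²: subtract (2w)·h_5 from 2vw² - 2vw + 3v + 3w³ + 3w² + 3w - 1 → -3vw + 3v - w³ + w² + w - 1
  leading term vw: subtract (-3)·h_5 from -3vw + 3v - w³ + w² + w - 1 → v - w³ - 3w + 2
  leading term v: no divisor's leading term divides it; move v to the remainder.
  leading term w³: no divisor's leading term divides it; move -w³ to the remainder.
  leading term w: no divisor's leading term divides it; move -3w to the remainder.
  leading term 1: no divisor's leading term divides it; move 2 to the remainder.
  remainder v - w³ - 3w + 2 ≠ 0; add h_6 = v - w³ - 3w + 2 to the basis.

S(f_1,h_6): lcm = uv. S = uw³ + 3uw + u + 3v² - 2.
  leading term uw³: subtract (3w³)·f_3 from uw³ + 3uw + u + 3v² - 2 → 3uw + u + 3v² + w⁴ - 3w³ - 2
  leading term uw: subtract (2w)·f_3 from 3uw + u + 3v² + w⁴ - 3w³ - 2 → u + 3v² + w⁴ - 3w³ + 3w² - 2w - 2
  leading term u: subtract (3)·f_3 from u + 3v² + w⁴ - 3w³ + 3w² - 2w - 2 → 3v² + w⁴ - 3w³ + 3w² - w + 2
  leading term v²: subtract (1)·h_4 from 3v² + w⁴ - 3w³ + 3w² - w + 2 → w⁴ - 3w³ - 2w² - 3w
  leading term w⁴: no divisor's leading term divides it; move w⁴ to the remainder.
  leading term w³: no divisor's leading term divides it; move -3w³ to the remainder.
  leading term w²: no divisor's leading term divides it; move -2w² to the remainder.
  leading term w: no divisor's leading term divides it; move -3w to the remainder.
  remainder w⁴ - 3w³ - 2w² - 3w ≠ 0; add h_7 = w⁴ - 3w³ - 2w² - 3w to the basis.

The other S-polynomials (S(f_2,f_3), S(f_2,h_4), S(f_3,h_4), S(f_1,h_5), S(f_2,h_5), S(f_3,h_5), S(h_4,h_5), S(f_2,h_6), S(f_3,h_6), S(h_4,h_6), S(h_5,h_6), S(f_1,h_7), S(f_2,h_7), S(f_3,h_7), S(h_4,h_7), S(h_5,h_7), S(h_6,h_7)) all reduce to 0 modulo the current basis, so we have a Gröbner basis.
Inter-reduce: drop elements whose leading term is divisible by another's, tail-reduce, and make monic.
Reduced Gröbner basis: {u - w + 3, v - w³ - 3w + 2, w⁴ - 3w³ - 2w² - 3w}.
Label its elements g_1 = u - w + 3, g_2 = v - w³ - 3w + 2, g_3 = w⁴ - 3w³ - 2w² - 3w.

Reduce p = -3uv + uw - 3u + 3v - 3w³ + 2w² + 3w - 2 modulo G:
  leading term uv: subtract (-3v)·g_1 from -3uv + uw - 3u + 3v - 3w³ + 2w² + 3w - 2 → uw - 3u - 3vw - 2v - 3w³ + 2w² + 3w - 2
  leading term uw: subtract (w)·g_1 from uw - 3u - 3vw - 2v - 3w³ + 2w² + 3w - 2 → -3u - 3vw - 2v - 3w³ + 3w² - 2
  leading term u: subtract (-3)·g_1 from -3u - 3vw - 2v - 3w³ + 3w² - 2 → -3vw - 2v - 3w³ + 3w² - 3w
  leading term vw: subtract (-3w)·g_2 from -3vw - 2v - 3w³ + 3w² - 3w → -2v - 3w⁴ - 3w³ + w² + 3w
  leading term v: subtract (-2)·g_2 from -2v - 3w⁴ - 3w³ + w² + 3w → -3w⁴ + 2w³ + w² - 3w - 3
  leading term w⁴: subtract (-3)·g_3 from -3w⁴ + 2w³ + w² - 3w - 3 → 2w² + 2w - 3
  leading term w²: no divisor's leading term divides it; move 2w² to the remainder.
  leading term w: no divisor's leading term divides it; move 2w to the remainder.
  leading term 1: no divisor's leading term divides it; move -3 to the remainder.
  normal form = 2w² + 2w - 3.
The normal form is nonzero, so p ∉ I. Since p minus its normal form lies in I, I + (p) = I + (r) where r = 2w² + 2w - 3; decide whether this ideal is the whole ring.
Run Buchberger on G together with r (pairs among the g_i already reduce to 0 since G is a Gröbner basis):
g_1 = u - w + 3, LT = u.
g_2 = v - w³ - 3w + 2, LT = v.
g_3 = w⁴ - 3w³ - 2w² - 3w, LT = w⁴.
r = 2w² + 2w - 3, LT = w².

S(g_3,r): lcm = w⁴. S = 3w³ + 3w² - 3w.
  leading term w³: subtract (-2w)·r from 3w³ + 3w² - 3w → -2w
  leading term w: no divisor's leading term divides it; move -2w to the remainder.
  remainder -2w ≠ 0; add m_5 = -2w to the basis.

S(g_3,m_5): lcm = w⁴. S = -3w³ - 2w² - 3w.
  leading term w³: subtract (2w)·r from -3w³ - 2w² - 3w → w² + 3w
  leading term w²: subtract (-3)·r from w² + 3w → 2w - 2
  leading term w: subtract (-1)·m_5 from 2w - 2 → -2
  leading term 1: no divisor's leading term divides it; move -2 to the remainder.
  remainder -2 ≠ 0; add m_6 = -2 to the basis.

The other S-polynomials (S(g_1,g_2), S(g_1,g_3), S(g_1,r), S(g_2,g_3), S(g_2,r), S(g_1,m_5), S(g_2,m_5), S(r,m_5), S(g_1,m_6), S(g_2,m_6), S(g_3,m_6), S(r,m_6), S(m_5,m_6)) all reduce to 0 modulo the current basis, so we have a Gröbner basis.
Inter-reduce: drop elements whose leading term is divisible by another's, tail-reduce, and make monic.
Reduced Gröbner basis: {1}.
The reduced Gröbner basis of I + (p) is {1}: the ideal is the whole ring, so the enlarged system has no common solution — adjoining p is inconsistent.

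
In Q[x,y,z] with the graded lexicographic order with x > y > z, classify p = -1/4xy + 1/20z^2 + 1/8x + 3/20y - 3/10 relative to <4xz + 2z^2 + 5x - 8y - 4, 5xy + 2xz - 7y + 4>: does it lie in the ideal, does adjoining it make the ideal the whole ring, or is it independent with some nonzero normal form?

-1/4xy + 1/20z^2 + 1/8x + 3/20y - 3/10 lies in I (it reduces to 0).

First compute the reduced Gröbner basis of I by Buchberger's algorithm.
f_1 = 4xz + 2z^2 + 5x - 8y - 4, LT = xz.
f_2 = 5xy + 2xz - 7y + 4, LT = xy.

S(f_1,f_2): lcm = xyz. S = -2/5xz^2 + 1/2yz^2 + 5/4xy - 2y^2 + 7/5yz - y - 4/5z.
  leading term xz^2: subtract (-1/10z)·f_1 from -2/5xz^2 + 1/2yz^2 + 5/4xy - 2y^2 + 7/5yz - y - 4/5z → 1/2yz^2 + 1/5z^3 + 5/4xy + 1/2xz - 2y^2 + 3/5yz - y - 6/5z
  leading term yz^2: no divisor's leading term divides it; move 1/2yz^2 to the remainder.
  leading term z^3: no divisor's leading term divides it; move 1/5z^3 to the remainder.
  leading term xy: subtract (1/4)·f_2 from 5/4xy + 1/2xz - 2y^2 + 3/5yz - y - 6/5z → -2y^2 + 3/5yz + 3/4y - 6/5z - 1
  leading term y^2: no divisor's leading term divides it; move -2y^2 to the remainder.
  leading term yz: no divisor's leading term divides it; move 3/5yz to the remainder.
  leading term y: no divisor's leading term divides it; move 3/4y to the remainder.
  leading term z: no divisor's leading term divides it; move -6/5z to the remainder.
  leading term 1: no divisor's leading term divides it; move -1 to the remainder.
  remainder 1/2yz^2 + 1/5z^3 - 2y^2 + 3/5yz + 3/4y - 6/5z - 1 ≠ 0; add h_3 = 1/2yz^2 + 1/5z^3 - 2y^2 + 3/5yz + 3/4y - 6/5z - 1 to the basis.

S(f_1,h_3): lcm = xyz^2. S = -2/5xz^3 + 1/2yz^3 + 4xy^2 + 1/20xyz - 2y^2z - 3/2xy + 12/5xz - yz + 2x.
  leading term xz^3: subtract (-1/10z^2)·f_1 from -2/5xz^3 + 1/2yz^3 + 4xy^2 + 1/20xyz - 2y^2z - 3/2xy + 12/5xz - yz + 2x → 1/2yz^3 + 1/5z^4 + 4xy^2 + 1/20xyz + 1/2xz^2 - 2y^2z - 4/5yz^2 - 3/2xy + 12/5xz - yz - 2/5z^2 + 2x
  leading term yz^3: subtract (z)·h_3 from 1/2yz^3 + 1/5z^4 + 4xy^2 + 1/20xyz + 1/2xz^2 - 2y^2z - 4/5yz^2 - 3/2xy + 12/5xz - yz - 2/5z^2 + 2x → 4xy^2 + 1/20xyz + 1/2xz^2 - 7/5yz^2 - 3/2xy + 12/5xz - 7/4yz + 4/5z^2 + 2x + z
  leading term xy^2: subtract (4/5y)·f_2 from 4xy^2 + 1/20xyz + 1/2xz^2 - 7/5yz^2 - 3/2xy + 12/5xz - 7/4yz + 4/5z^2 + 2x + z → -31/20xyz + 1/2xz^2 - 7/5yz^2 - 3/2xy + 12/5xz + 28/5y^2 - 7/4yz + 4/5z^2 + 2x - 16/5y + z
  leading term xyz: subtract (-31/80y)·f_1 from -31/20xyz + 1/2xz^2 - 7/5yz^2 - 3/2xy + 12/5xz + 28/5y^2 - 7/4yz + 4/5z^2 + 2x - 16/5y + z → 1/2xz^2 - 5/8yz^2 + 7/16xy + 12/5xz + 5/2y^2 - 7/4yz + 4/5z^2 + 2x - 19/4y + z
  leading term xz^2: subtract (1/8z)·f_1 from 1/2xz^2 - 5/8yz^2 + 7/16xy + 12/5xz + 5/2y^2 - 7/4yz + 4/5z^2 + 2x - 19/4y + z → -5/8yz^2 - 1/4z^3 + 7/16xy + 71/40xz + 5/2y^2 - 3/4yz + 4/5z^2 + 2x - 19/4y + 3/2z
  leading term yz^2: subtract (-5/4)·h_3 from -5/8yz^2 - 1/4z^3 + 7/16xy + 71/40xz + 5/2y^2 - 3/4yz + 4/5z^2 + 2x - 19/4y + 3/2z → 7/16xy + 71/40xz + 4/5z^2 + 2x - 61/16y - 5/4
  leading term xy: subtract (7/80)·f_2 from 7/16xy + 71/40xz + 4/5z^2 + 2x - 61/16y - 5/4 → 8/5xz + 4/5z^2 + 2x - 16/5y - 8/5
  leading term xz: subtract (2/5)·f_1 from 8/5xz + 4/5z^2 + 2x - 16/5y - 8/5 → 0
  remainder 0.

S(f_2,h_3): lcm = xyz^2. S = 4xy^2 - 6/5xyz - 7/5yz^2 - 3/2xy + 12/5xz + 4/5z^2 + 2x.
  leading term xy^2: subtract (4/5y)·f_2 from 4xy^2 - 6/5xyz - 7/5yz^2 - 3/2xy + 12/5xz + 4/5z^2 + 2x → -14/5xyz - 7/5yz^2 - 3/2xy + 12/5xz + 28/5y^2 + 4/5z^2 + 2x - 16/5y
  leading term xyz: subtract (-7/10y)·f_1 from -14/5xyz - 7/5yz^2 - 3/2xy + 12/5xz + 28/5y^2 + 4/5z^2 + 2x - 16/5y → 2xy + 12/5xz + 4/5z^2 + 2x - 6y
  leading term xy: subtract (2/5)·f_2 from 2xy + 12/5xz + 4/5z^2 + 2x - 6y → 8/5xz + 4/5z^2 + 2x - 16/5y - 8/5
  leading term xz: subtract (2/5)·f_1 from 8/5xz + 4/5z^2 + 2x - 16/5y - 8/5 → 0
  remainder 0.

Every S-polynomial of the final basis reduces to 0, so we have a Gröbner basis.
Inter-reduce: drop elements whose leading term is divisible by another's, tail-reduce, and make monic.
Reduced Gröbner basis: {yz^2 + 2/5z^3 - 4y^2 + 6/5yz + 3/2y - 12/5z - 2, xy - 1/5z^2 - 1/2x - 3/5y + 6/5, xz + 1/2z^2 + 5/4x - 2y - 1}.
Label its elements g_1 = yz^2 + 2/5z^3 - 4y^2 + 6/5yz + 3/2y - 12/5z - 2, g_2 = xy - 1/5z^2 - 1/2x - 3/5y + 6/5, g_3 = xz + 1/2z^2 + 5/4x - 2y - 1.

Reduce p = -1/4xy + 1/20z^2 + 1/8x + 3/20y - 3/10 modulo G:
  leading term xy: subtract (-1/4)·g_2 from -1/4xy + 1/20z^2 + 1/8x + 3/20y - 3/10 → 0
  normal form = 0.
Since the normal form is 0, p ∈ I.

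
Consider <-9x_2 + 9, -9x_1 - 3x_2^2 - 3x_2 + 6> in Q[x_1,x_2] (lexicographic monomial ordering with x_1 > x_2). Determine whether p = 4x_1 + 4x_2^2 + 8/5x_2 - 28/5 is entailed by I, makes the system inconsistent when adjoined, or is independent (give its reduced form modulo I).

4x_1 + 4x_2^2 + 8/5x_2 - 28/5 lies in I (it reduces to 0).

First compute the reduced Gröbner basis of I by Buchberger's algorithm.
f_1 = -9x_2 + 9, LT = x_2.
f_2 = -9x_1 - 3x_2^2 - 3x_2 + 6, LT = x_1.

S(f_1,f_2): leading monomials are coprime, so the S-polynomial reduces to 0 (Buchberger's first criterion).
Every S-polynomial of the final basis reduces to 0, so we have a Gröbner basis.
Inter-reduce: drop elements whose leading term is divisible by another's, tail-reduce, and make monic.
Reduced Gröbner basis: {x_1, x_2 - 1}.
Label its elements g_1 = x_1, g_2 = x_2 - 1.

Reduce p = 4x_1 + 4x_2^2 + 8/5x_2 - 28/5 modulo G:
  leading term x_1: subtract (4)·g_1 from 4x_1 + 4x_2^2 + 8/5x_2 - 28/5 → 4x_2^2 + 8/5x_2 - 28/5
  leading term x_2^2: subtract (4x_2)·g_2 from 4x_2^2 + 8/5x_2 - 28/5 → 28/5x_2 - 28/5
  leading term x_2: subtract (28/5)·g_2 from 28/5x_2 - 28/5 → 0
  normal form = 0.
Since the normal form is 0, p ∈ I.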